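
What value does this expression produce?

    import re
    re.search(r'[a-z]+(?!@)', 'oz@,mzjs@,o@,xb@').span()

Because the assertion is negative and zero-width, positions next to the forbidden text are skipped.
`re.search` scans for the first position where the pattern succeeds.
The match spans [0:1] → 'o'.

(0, 1)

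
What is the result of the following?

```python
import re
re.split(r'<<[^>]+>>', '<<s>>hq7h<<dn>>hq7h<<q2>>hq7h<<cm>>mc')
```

Matches to split on: at [0:5] → '<<s>>'; at [9:15] → '<<dn>>'; at [19:25] → '<<q2>>'; at [29:35] → '<<cm>>'.
Splitting on the pattern gives 5 pieces.

['', 'hq7h', 'hq7h', 'hq7h', 'mc']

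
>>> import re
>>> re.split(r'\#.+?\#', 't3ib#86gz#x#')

Each match becomes a cut point; 2 segments remain.

['t3ib', 'x#']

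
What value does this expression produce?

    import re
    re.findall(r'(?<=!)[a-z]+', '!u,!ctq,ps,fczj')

Lookahead/lookbehind check context without consuming it, so the matched span excludes the asserted characters.
Matches: at [1:2] → 'u'; at [4:7] → 'ctq'.
Since nothing is captured, `findall` lists the 2 matched substrings directly.

['u', 'ctq']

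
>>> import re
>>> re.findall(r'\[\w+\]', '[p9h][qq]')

`findall` yields the raw match text (2 of them) because the pattern has no groups.

['[p9h]', '[qq]']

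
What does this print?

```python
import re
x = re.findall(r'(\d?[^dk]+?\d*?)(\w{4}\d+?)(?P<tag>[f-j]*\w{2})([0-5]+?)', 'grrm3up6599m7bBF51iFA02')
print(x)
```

The `?` after the quantifier makes it lazy — it takes as little as possible before letting the rest of the pattern try.
With 4 capturing groups, `findall` returns a 4-tuple per match.

[('grrm3up6599m', '7bBF51', 'iFA', '0')]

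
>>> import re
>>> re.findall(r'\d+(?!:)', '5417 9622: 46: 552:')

['5417', '962', '4', '55']

The negative lookahead/lookbehind blocks any match where the forbidden context is present.
Walking the string: at [0:4] → '5417'; at [5:8] → '962'; at [11:12] → '4'; at [15:17] → '55'.
With no groups in the pattern, `findall` gives back each whole match — 4 here.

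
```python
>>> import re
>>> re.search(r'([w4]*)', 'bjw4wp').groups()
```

The match spans [0:0] → ''.
Captured: group 1 = ''.

('',)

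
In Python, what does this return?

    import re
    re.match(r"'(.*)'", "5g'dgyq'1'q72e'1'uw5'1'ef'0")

With `match`, the pattern is implicitly anchored at the beginning.
Here the pattern fails at index 0, so the call returns None.

None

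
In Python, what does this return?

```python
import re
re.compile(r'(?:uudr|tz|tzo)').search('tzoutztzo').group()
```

Alternation tries branches left to right and keeps the first one that lets the overall match succeed at that position.
The match spans [0:2] → 'tz'.

'tz'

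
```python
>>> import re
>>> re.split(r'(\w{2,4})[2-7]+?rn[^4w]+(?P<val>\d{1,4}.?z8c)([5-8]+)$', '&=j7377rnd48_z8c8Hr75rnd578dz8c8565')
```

The pattern matches 2 to 4 of a word character (captured); then one or more of a character in [2-7] (lazy), then the literal 'rn', then one or more of any character except [4w]; then 1 to 4 of a digit, then optionally any character, then the literal 'z8c' (captured as 'val'); then one or more of a character in [5-8] (captured); then anchored at the end.
Matches to split on: at [15:35] → 'c8Hr75rnd578dz8c8565'.
Because the pattern has a capturing group, `split` also inserts each captured text between the pieces.

['&=j7377rnd48_z8', 'c8Hr', '8dz8c', '8565', '']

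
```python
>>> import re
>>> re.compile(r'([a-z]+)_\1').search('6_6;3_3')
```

After group 1 captures some text, `\1` only succeeds where that same text appears again.
`re.search` tries every starting position until one works.
Here nothing in the string fits, so the call returns None.

None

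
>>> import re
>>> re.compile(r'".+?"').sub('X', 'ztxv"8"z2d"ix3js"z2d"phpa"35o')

Every occurrence is swapped for 'X'.

'ztxvXz2dXz2dX35o'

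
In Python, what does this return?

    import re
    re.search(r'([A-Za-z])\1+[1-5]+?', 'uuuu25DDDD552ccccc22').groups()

('u',)

After group 1 captures some text, `\1` only succeeds where that same text appears again.
`re.search` scans for the first position where the pattern succeeds.
The match spans [0:5] → 'uuuu2'.
Captured: group 1 = 'u'.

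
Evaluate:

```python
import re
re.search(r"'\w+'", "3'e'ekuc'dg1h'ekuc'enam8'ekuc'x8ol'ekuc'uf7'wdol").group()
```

"'e'"

The match spans [1:4] → "'e'".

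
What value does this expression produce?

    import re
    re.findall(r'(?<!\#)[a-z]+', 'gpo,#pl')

['gpo', 'l']

Because the assertion is negative and zero-width, positions next to the forbidden text are skipped.
Walking the string: at [0:3] → 'gpo'; at [6:7] → 'l'.
With no groups in the pattern, `findall` gives back each whole match — 2 here.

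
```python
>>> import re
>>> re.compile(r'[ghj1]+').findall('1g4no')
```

This matches one or more of one of [ghj1].
Walking the string: at [0:2] → '1g'.
With no groups in the pattern, `findall` gives back each whole match — 1 here.

['1g']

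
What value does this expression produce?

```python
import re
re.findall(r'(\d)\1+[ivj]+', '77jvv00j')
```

['7', '0']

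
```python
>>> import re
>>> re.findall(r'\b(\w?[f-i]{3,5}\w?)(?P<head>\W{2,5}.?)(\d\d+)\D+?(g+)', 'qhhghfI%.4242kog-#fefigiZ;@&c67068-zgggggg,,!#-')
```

This matches a word boundary (`\b`, zero-width); then optionally a word character, then 3 to 5 of a character in [f-i], then optionally a word character (captured); then 2 to 5 of a non-word character, then optionally any character (captured as 'head'); then a digit, then one or more of a digit (captured); then one or more of a non-digit (lazy); then one or more of a literal 'g' (captured).
4 groups means the one result is a tuple of 4 captured strings — 1 here.

[('qhhghfI', '%.4', '242', 'g')]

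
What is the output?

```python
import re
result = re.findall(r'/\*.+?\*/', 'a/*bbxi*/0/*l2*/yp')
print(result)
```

['/*bbxi*/', '/*l2*/']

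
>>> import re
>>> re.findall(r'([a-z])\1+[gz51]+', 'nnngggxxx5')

['n', 'x']

After group 1 captures some text, `\1` only succeeds where that same text appears again.
Walking the string: at [0:6] match 'nnnggg', group 1 = 'n'; at [6:10] match 'xxx5', group 1 = 'x'.
With a single group, `findall` returns only what that group captured — 2 items.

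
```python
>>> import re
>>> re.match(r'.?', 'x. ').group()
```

'x'

`re.match` only tries the pattern at the start of the string.
The match spans [0:1] → 'x'.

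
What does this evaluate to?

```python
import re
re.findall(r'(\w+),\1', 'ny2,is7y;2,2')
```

['2']

A backreference is literal: `\1` must see the identical characters the first group matched.
Scanning left to right: at [9:12] match '2,2', group 1 = '2'.
Because there's exactly one group, `findall` drops the full match and keeps group 1 from the one hit.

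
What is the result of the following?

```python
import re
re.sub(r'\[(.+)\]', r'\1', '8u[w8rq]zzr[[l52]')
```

'8uw8rq]zzr[[l52'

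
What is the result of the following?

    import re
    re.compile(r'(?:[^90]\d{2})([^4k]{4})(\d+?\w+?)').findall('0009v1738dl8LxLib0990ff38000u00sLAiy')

[('38dl', '8L'), ('90ff', '38')]

Pattern: any character except [90], then exactly 2 of a digit (non-capturing group); then exactly 4 of any character except [4k] (captured); then one or more of a digit (lazy), then one or more of a word character (lazy) (captured).
Walking the string: at [4:13] match 'v1738dl8L', groups = ('38dl', '8L'); at [16:25] match 'b0990ff38', groups = ('90ff', '38').
2 groups means each result is a tuple of 2 captured strings — 2 here.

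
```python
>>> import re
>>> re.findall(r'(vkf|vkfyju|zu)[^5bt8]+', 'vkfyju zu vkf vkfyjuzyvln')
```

Branches in `(...|...)` are attempted left-to-right; the first branch that allows the whole pattern to succeed is taken.
Matches: at [0:25] match 'vkfyju zu vkf vkfyjuzyvln', group 1 = 'vkf'.
`findall` collects group 1 from the one match (1 total).

['vkf']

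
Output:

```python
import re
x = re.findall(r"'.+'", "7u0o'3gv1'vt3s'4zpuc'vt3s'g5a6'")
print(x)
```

["'3gv1'vt3s'4zpuc'vt3s'g5a6'"]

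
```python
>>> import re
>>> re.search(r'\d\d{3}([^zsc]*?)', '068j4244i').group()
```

Pattern: a digit, then exactly 3 of a digit; then zero or more of any character except [zsc] (lazy) (captured).
Because the quantifier is non-greedy, it stops expanding at the earliest point where the rest of the pattern can succeed.
`re.search` scans for the first position where the pattern succeeds.
The match spans [4:8] → '4244'.
Captured: group 1 = ''.

'4244'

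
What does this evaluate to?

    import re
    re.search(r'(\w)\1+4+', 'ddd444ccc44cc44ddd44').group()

`\1` is not a pattern — it's the concrete string captured by group 1, re-applied verbatim.
The match spans [0:6] → 'ddd444'.

'ddd444'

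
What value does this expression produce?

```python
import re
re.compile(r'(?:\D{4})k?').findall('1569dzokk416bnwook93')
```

['dzokk', 'bnwo']

With no groups in the pattern, `findall` gives back each whole match — 2 here.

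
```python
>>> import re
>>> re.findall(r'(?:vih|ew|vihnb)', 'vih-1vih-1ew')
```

['vih', 'vih', 'ew']

No capturing groups, so `findall` returns the 3 full match strings.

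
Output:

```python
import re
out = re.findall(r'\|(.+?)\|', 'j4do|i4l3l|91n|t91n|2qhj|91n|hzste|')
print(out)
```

['i4l3l', 't91n', '91n']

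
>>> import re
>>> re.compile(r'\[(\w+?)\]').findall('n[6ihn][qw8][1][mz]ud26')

['6ihn', 'qw8', '1', 'mz']

Walking the string: at [1:7] match '[6ihn]', group 1 = '6ihn'; at [7:12] match '[qw8]', group 1 = 'qw8'; at [12:15] match '[1]', group 1 = '1'; at [15:19] match '[mz]', group 1 = 'mz'.
With a single group, `findall` returns only what that group captured — 4 items.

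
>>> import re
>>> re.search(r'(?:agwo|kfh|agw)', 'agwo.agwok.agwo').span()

Alternation isn't longest-match — the leftmost alternative that fits at this position is chosen.
Unlike `match`, `search` isn't anchored — it looks for the pattern anywhere in the string.
The match spans [0:4] → 'agwo'.

(0, 4)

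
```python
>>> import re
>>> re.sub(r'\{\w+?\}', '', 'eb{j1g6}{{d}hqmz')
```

'eb{hqmz'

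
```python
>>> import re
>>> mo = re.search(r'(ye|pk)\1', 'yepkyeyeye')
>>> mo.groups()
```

The match spans [4:8] → 'yeye'.
Captured: group 1 = 'ye'.

('ye',)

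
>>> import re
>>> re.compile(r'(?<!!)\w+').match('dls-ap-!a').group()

`re.match` only tries the pattern at the start of the string.
The match spans [0:3] → 'dls'.

'dls'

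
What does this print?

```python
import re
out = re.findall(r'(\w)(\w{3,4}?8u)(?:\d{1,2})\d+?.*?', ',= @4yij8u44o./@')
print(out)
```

[('4', 'yij8u')]

Multiple groups make `findall` return tuples — one 2-tuple for the one match.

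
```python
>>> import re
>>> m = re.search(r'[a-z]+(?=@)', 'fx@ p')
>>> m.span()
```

The lookaround is zero-width — it requires the adjacent text to match without consuming it, so the asserted text isn't part of the match.
The match spans [0:2] → 'fx'.

(0, 2)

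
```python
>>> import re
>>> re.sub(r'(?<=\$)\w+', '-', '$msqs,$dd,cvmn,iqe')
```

'$-,$-,cvmn,iqe'

Because the assertion is zero-width, the text it checks is not consumed and won't appear in the result.
Matches: at [1:5] → 'msqs'; at [7:9] → 'dd'.
`sub` substitutes '-' at each match site.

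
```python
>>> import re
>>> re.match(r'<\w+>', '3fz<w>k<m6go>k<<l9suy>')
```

`re.match` only tries the pattern at the start of the string.
Here the pattern fails at index 0, so the call returns None.

None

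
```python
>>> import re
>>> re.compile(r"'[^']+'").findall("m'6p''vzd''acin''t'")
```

Matches: at [1:5] → "'6p'"; at [5:10] → "'vzd'"; at [10:16] → "'acin'"; at [16:19] → "'t'".
`findall` yields the raw match text (4 of them) because the pattern has no groups.

["'6p'", "'vzd'", "'acin'", "'t'"]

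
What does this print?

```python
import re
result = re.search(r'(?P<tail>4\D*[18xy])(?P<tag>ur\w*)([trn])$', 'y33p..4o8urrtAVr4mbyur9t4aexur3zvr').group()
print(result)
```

4o8urrtAVr4mbyur9t4aexur3zvr

This matches the literal '4', then zero or more of a non-digit, then one of [18xy] (captured as 'tail'); then the literal 'ur', then zero or more of a word character (captured as 'tag'); then one of [trn] (captured); then anchored at the end.
The match spans [6:34] → '4o8urrtAVr4mbyur9t4aexur3zvr'.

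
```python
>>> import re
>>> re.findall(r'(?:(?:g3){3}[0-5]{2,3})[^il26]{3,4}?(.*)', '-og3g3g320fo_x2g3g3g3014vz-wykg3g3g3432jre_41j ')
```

This matches the literal 'g3' repeated 3 times, then 2 to 3 of a character in [0-5] (non-capturing group); then 3 to 4 of any character except [il26] (lazy); then zero or more of any character (captured).
A non-greedy quantifier consumes as few characters as it can — just enough that the remainder of the pattern still matches from where it stops; whatever follows it matches normally.
Scanning left to right: at [2:47] match 'g3g3g320fo_x2g3g3g3014vz-wykg3g3g3432jre_41j ', group 1 = 'x2g3g3g3014vz-wykg3g3g3432jre_41j '.
One capturing group, so `findall` returns just the captured substring from the one match — 1 in all.

['x2g3g3g3014vz-wykg3g3g3432jre_41j ']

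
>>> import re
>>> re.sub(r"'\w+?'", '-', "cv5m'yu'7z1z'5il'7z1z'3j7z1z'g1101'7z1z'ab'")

Matches: at [4:8] → "'yu'"; at [12:17] → "'5il'"; at [21:29] → "'3j7z1z'"; at [34:40] → "'7z1z'".
Every occurrence is swapped for '-'.

"cv5m-7z1z-7z1z-g1101-ab'"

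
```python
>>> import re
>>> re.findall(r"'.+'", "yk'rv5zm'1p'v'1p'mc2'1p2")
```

Matches: at [2:21] → "'rv5zm'1p'v'1p'mc2'".
No capturing groups, so `findall` returns the 1 full match string.

["'rv5zm'1p'v'1p'mc2'"]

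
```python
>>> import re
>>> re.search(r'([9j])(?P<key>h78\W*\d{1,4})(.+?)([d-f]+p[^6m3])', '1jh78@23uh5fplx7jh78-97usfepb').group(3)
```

The pattern matches one of [9j] (captured); then the literal 'h78', then zero or more of a non-word character, then 1 to 4 of a digit (captured as 'key'); then one or more of any character (lazy) (captured); then one or more of a character in [d-f], then the literal 'p', then any character except [6m3] (captured).
The `?` after the quantifier makes it lazy — it takes as little as possible before letting the rest of the pattern try.
`search` walks the string left to right and returns the first match it finds.
The match spans [1:14] → 'jh78@23uh5fpl'.
Captured: group 1 = 'j', group 2 = 'h78@23', group 3 = 'uh5', group 4 = 'fpl'.

'uh5'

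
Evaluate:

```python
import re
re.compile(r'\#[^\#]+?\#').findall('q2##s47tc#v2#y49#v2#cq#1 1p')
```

['#s47tc#', '#y49#', '#cq#']

Scanning left to right: at [3:10] → '#s47tc#'; at [12:17] → '#y49#'; at [19:23] → '#cq#'.
No capturing groups, so `findall` returns the 3 full match strings.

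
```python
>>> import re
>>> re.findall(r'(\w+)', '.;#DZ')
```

['DZ']

This matches one or more of a word character (captured).
Matches: at [3:5] match 'DZ', group 1 = 'DZ'.
`findall` collects group 1 from the one match (1 total).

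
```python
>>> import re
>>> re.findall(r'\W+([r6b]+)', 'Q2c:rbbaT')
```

Pattern: one or more of a non-word character; then one or more of one of [r6b] (captured).
Matches: at [3:7] match ':rbb', group 1 = 'rbb'.
Because there's exactly one group, `findall` drops the full match and keeps group 1 from the one hit.

['rbb']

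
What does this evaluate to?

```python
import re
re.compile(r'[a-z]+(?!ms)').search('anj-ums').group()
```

`(?!…)`/`(?<!…)` only lets a position through if the neighbouring text does NOT match; no characters are consumed.
`re.search` tries every starting position until one works.
The match spans [0:3] → 'anj'.

'anj'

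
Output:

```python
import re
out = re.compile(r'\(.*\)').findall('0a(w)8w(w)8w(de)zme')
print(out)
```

['(w)8w(w)8w(de)']

Since nothing is captured, `findall` lists the 1 matched substring directly.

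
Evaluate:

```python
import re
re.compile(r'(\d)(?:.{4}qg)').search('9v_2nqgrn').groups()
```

Pattern: a digit (captured); then exactly 4 of any character, then the literal 'qg' (non-capturing group).
`re.search` tries every starting position until one works.
The match spans [0:7] → '9v_2nqg'.
Captured: group 1 = '9'.

('9',)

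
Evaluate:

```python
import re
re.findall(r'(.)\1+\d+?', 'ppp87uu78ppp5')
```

`\1` is not a pattern — it's the concrete string captured by group 1, re-applied verbatim.
Walking the string: at [0:4] match 'ppp8', group 1 = 'p'; at [5:8] match 'uu7', group 1 = 'u'; at [9:13] match 'ppp5', group 1 = 'p'.
With a single group, `findall` returns only what that group captured — 3 items.

['p', 'u', 'p']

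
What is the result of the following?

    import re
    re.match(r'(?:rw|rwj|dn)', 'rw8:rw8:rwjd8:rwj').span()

(0, 2)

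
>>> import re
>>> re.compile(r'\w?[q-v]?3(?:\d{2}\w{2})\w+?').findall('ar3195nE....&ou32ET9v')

Pattern: optionally a word character, then optionally a character in [q-v], then the literal '3'; then exactly 2 of a digit, then exactly 2 of a word character (non-capturing group); then one or more of a word character (lazy).
Matches: at [0:8] → 'ar3195nE'.
Since nothing is captured, `findall` lists the 1 matched substring directly.

['ar3195nE']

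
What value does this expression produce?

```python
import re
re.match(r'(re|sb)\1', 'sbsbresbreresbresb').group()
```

The backreference `\1` re-matches whatever the first group consumed, character for character.
`re.match` only tries the pattern at the start of the string.
The match spans [0:4] → 'sbsb'.
Captured: group 1 = 'sb'.

'sbsb'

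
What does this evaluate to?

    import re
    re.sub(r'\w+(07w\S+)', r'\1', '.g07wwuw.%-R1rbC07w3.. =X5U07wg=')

Each match is replaced using the text its own group 1 captured.

'.07wwuw.%-R1rbC07w3.. =07wg='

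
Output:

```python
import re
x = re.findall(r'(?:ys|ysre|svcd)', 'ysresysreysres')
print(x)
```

['ys', 'ys', 'ys']

Alternation isn't longest-match — the leftmost alternative that fits at this position is chosen.
`findall` yields the raw match text (3 of them) because the pattern has no groups.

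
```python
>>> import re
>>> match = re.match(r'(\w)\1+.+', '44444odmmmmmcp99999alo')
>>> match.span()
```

(0, 22)

The backreference `\1` re-matches whatever the first group consumed, character for character.
`re.match` won't scan ahead — the pattern has to work from the very first character.
The match spans [0:22] → '44444odmmmmmcp99999alo'.
Captured: group 1 = '4'.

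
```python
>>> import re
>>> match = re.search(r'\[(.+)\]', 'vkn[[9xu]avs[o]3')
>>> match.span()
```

(3, 15)

The match spans [3:15] → '[[9xu]avs[o]'.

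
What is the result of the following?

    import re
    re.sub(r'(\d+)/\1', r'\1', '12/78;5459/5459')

A backreference is literal: `\1` must see the identical characters the first group matched.
Matches: at [6:15] → '5459/5459'.
The replacement refers to a captured group, so each match is rewritten using its own captured text.

'12/78;5459'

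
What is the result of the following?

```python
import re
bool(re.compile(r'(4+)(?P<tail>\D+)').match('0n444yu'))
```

The pattern matches one or more of a literal '4' (captured); then one or more of a non-digit (captured as 'tail').
`re.match` won't scan ahead — the pattern has to work from the very first character.
Here the string doesn't start with a match, so the call returns None, and `bool(None)` is False.

False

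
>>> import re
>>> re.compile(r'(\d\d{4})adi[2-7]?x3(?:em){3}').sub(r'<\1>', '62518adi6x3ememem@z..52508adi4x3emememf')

Each match is replaced using the text its own group 1 captured.

'<62518>@z..<52508>f'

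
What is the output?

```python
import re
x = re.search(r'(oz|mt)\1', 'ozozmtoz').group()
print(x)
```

ozoz

`\1` has to match the exact text group 1 already captured.
`search` walks the string left to right and returns the first match it finds.
The match spans [0:4] → 'ozoz'.
Captured: group 1 = 'oz'.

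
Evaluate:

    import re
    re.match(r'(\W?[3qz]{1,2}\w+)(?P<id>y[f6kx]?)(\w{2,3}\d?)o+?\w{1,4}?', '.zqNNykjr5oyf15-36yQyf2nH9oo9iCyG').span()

(0, 12)

`re.match` won't scan ahead — the pattern has to work from the very first character.
The match spans [0:12] → '.zqNNykjr5oy'.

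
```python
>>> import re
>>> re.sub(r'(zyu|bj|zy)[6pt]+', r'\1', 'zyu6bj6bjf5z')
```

Matches: at [0:4] → 'zyu6'; at [4:7] → 'bj6'.
Each match is replaced using the text its own group 1 captured.

'zyubjbjf5z'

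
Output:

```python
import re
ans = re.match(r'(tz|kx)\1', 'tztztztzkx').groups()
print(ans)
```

('tz',)

After group 1 captures some text, `\1` only succeeds where that same text appears again.
With `match`, the pattern is implicitly anchored at the beginning.
The match spans [0:4] → 'tztz'.
Captured: group 1 = 'tz'.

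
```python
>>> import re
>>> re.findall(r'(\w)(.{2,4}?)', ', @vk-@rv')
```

Pattern: a word character (captured); then 2 to 4 of any character (lazy) (captured).
With the lazy modifier that quantifier settles for the fewest repetitions that let the rest of the pattern succeed (the atoms after it are unaffected and can still be greedy).
Matches: at [3:6] match 'vk-', groups = ('v', 'k-').
2 groups means the one result is a tuple of 2 captured strings — 1 here.

[('v', 'k-')]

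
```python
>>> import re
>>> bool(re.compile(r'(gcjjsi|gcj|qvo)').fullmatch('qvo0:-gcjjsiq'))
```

False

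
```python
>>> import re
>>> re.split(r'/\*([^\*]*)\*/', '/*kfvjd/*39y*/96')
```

Matches to split on: at [7:14] → '/*39y*/'.
The group in the pattern means `split` returns the separators' captures alongside the pieces.

['/*kfvjd', '39y', '96']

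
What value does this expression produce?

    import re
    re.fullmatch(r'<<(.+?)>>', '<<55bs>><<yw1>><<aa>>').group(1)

'55bs>><<yw1>><<aa'

`re.fullmatch` is like wrapping the pattern in `^…$` (in single-line mode).
The match spans [0:21] → '<<55bs>><<yw1>><<aa>>'.
Captured: group 1 = '55bs>><<yw1>><<aa'.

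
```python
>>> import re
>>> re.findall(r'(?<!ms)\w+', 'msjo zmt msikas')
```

A negative assertion filters positions out without eating any characters.
No capturing groups, so `findall` returns the 3 full match strings.

['msjo', 'zmt', 'msikas']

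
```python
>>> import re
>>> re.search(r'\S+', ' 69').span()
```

(1, 3)

Pattern: one or more of a non-whitespace character.
The match spans [1:3] → '69'.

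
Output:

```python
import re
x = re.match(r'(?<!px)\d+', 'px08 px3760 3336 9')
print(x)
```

With `match`, the pattern is implicitly anchored at the beginning.
Here position 0 doesn't satisfy it, so the call returns None.

None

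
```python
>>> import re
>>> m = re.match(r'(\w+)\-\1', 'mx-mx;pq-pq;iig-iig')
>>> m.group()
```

`re.match` only tries the pattern at the start of the string.
The match spans [0:5] → 'mx-mx'.

'mx-mx'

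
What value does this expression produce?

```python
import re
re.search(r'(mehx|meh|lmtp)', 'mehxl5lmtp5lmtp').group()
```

'mehx'

`|` is ordered: at each position the engine commits to the first alternative that works.
The match spans [0:4] → 'mehx'.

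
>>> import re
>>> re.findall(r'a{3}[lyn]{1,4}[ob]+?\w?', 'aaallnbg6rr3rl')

['aaallnbg']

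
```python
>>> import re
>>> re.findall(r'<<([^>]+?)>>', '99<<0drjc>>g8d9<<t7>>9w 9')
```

['0drjc', 't7']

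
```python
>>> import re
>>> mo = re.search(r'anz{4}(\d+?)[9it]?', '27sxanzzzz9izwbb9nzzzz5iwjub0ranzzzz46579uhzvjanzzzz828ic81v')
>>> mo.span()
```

Pattern: the literal 'an', then exactly 4 of the literal 'z'; then one or more of a digit (lazy) (captured); then optionally one of [9it].
`re.search` scans for the first position where the pattern succeeds.
The match spans [4:12] → 'anzzzz9i'.
Captured: group 1 = '9'.

(4, 12)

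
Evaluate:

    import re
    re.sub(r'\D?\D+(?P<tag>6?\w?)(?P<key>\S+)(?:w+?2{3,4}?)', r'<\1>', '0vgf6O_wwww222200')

'0<6O>200'

Pattern: optionally a non-digit, then one or more of a non-digit; then optionally the literal '6', then optionally a word character (captured as 'tag'); then one or more of a non-whitespace character (captured as 'key'); then one or more of the literal 'w' (lazy), then 3 to 4 of the literal '2' (lazy) (non-capturing group).
Because the quantifier is non-greedy, it stops expanding at the earliest point where the rest of the pattern can succeed.
Matches: at [1:14] → 'vgf6O_wwww222'.
Each match is replaced using the text its own group 1 captured.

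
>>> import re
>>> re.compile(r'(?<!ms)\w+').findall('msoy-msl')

The negative lookaround is zero-width — it rules out positions where the adjacent text would match, without consuming anything.
Walking the string: at [0:4] → 'msoy'; at [5:8] → 'msl'.
No capturing groups, so `findall` returns the 2 full match strings.

['msoy', 'msl']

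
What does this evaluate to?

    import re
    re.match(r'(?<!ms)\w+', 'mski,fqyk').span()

(0, 4)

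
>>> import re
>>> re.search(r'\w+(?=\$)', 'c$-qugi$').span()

The `(?=…)`/`(?<=…)` assertion just peeks at neighbouring text; it doesn't advance the match position.
`search` walks the string left to right and returns the first match it finds.
The match spans [0:1] → 'c'.

(0, 1)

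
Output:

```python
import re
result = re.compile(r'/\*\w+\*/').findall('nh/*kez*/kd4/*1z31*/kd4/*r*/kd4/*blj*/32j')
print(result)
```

['/*kez*/', '/*1z31*/', '/*r*/', '/*blj*/']

With no groups in the pattern, `findall` gives back each whole match — 4 here.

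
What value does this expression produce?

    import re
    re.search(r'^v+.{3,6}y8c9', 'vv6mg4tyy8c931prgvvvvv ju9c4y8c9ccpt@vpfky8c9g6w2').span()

(0, 12)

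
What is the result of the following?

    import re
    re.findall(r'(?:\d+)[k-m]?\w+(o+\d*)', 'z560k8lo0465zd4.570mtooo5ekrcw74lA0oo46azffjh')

['o0465', 'o46']

With a single group, `findall` returns only what that group captured — 2 items.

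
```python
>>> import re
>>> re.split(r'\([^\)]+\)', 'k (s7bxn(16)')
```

Matches to split on: at [2:12] → '(s7bxn(16)'.
Splitting on the pattern gives 2 pieces.

['k ', '']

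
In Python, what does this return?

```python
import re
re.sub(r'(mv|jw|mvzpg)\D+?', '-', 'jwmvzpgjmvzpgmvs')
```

`|` is ordered: at each position the engine commits to the first alternative that works.
Matches: at [0:3] → 'jwm'; at [8:11] → 'mvz'; at [13:16] → 'mvs'.
`sub` substitutes '-' at each match site.

'-vzpgj-pg-'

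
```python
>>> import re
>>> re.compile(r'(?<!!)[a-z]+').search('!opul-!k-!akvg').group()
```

'pul'

A negative assertion filters positions out without eating any characters.
`re.search` tries every starting position until one works.
The match spans [2:5] → 'pul'.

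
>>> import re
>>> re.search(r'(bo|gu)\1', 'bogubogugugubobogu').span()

(6, 10)

A backreference is literal: `\1` must see the identical characters the first group matched.
`re.search` tries every starting position until one works.
The match spans [6:10] → 'gugu'.
Captured: group 1 = 'gu'.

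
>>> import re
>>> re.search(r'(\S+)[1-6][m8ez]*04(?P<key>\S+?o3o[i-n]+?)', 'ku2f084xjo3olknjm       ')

None

The pattern matches one or more of a non-whitespace character (captured); then a character in [1-6], then zero or more of one of [m8ez], then the literal '04'; then one or more of a non-whitespace character (lazy), then the literal 'o3o', then one or more of a character in [i-n] (lazy) (captured as 'key').
`search` walks the string left to right and returns the first match it finds.
Here nothing in the string fits, so the call returns None.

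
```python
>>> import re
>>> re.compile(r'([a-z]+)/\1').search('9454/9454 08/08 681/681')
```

After group 1 captures some text, `\1` only succeeds where that same text appears again.
Unlike `match`, `search` isn't anchored — it looks for the pattern anywhere in the string.
Here nothing in the string fits, so the call returns None.

None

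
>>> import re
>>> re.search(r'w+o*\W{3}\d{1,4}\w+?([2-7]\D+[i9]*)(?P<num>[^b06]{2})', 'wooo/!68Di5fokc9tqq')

Pattern: one or more of a literal 'w', then zero or more of the literal 'o'; then exactly 3 of a non-word character, then 1 to 4 of a digit, then one or more of a word character (lazy); then a character in [2-7], then one or more of a non-digit, then zero or more of one of [i9] (captured); then exactly 2 of any character except [b06] (captured as 'num').
Here the pattern never matches, so the call returns None.

None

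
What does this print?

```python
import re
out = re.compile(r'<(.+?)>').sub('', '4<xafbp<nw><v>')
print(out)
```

Matches: at [1:11] → '<xafbp<nw>'; at [11:14] → '<v>'.
Every occurrence is swapped for ''.

4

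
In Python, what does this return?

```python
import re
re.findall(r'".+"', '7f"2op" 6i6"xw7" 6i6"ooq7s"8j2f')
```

No capturing groups, so `findall` returns the 1 full match string.

['"2op" 6i6"xw7" 6i6"ooq7s"']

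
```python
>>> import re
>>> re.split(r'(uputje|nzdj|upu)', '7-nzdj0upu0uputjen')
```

['7-', 'nzdj', '0', 'upu', '0', 'uputje', 'n']

`|` is ordered: at each position the engine commits to the first alternative that works.
The group in the pattern means `split` returns the separators' captures alongside the pieces.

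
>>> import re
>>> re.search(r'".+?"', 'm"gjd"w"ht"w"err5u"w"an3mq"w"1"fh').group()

'"gjd"'

Because the quantifier is non-greedy, it stops expanding at the earliest point where the rest of the pattern can succeed.
The match spans [1:6] → '"gjd"'.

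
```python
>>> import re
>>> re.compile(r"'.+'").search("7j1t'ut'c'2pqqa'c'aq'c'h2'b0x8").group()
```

"'ut'c'2pqqa'c'aq'c'h2'"

`search` walks the string left to right and returns the first match it finds.
The match spans [4:26] → "'ut'c'2pqqa'c'aq'c'h2'".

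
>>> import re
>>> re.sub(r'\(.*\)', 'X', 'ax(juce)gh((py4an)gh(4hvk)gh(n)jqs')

'axXjqs'

Matches: at [2:31] → '(juce)gh((py4an)gh(4hvk)gh(n)'.
Every occurrence is swapped for 'X'.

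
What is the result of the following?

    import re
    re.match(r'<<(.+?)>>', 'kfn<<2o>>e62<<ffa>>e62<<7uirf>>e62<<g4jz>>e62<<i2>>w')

None

`match` is anchored at position 0; if the pattern doesn't fit there, it returns None.
Here the pattern fails at index 0, so the call returns None.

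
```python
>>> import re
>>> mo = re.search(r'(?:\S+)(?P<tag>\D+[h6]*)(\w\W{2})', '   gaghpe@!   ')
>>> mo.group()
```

The pattern matches one or more of a non-whitespace character (non-capturing group); then one or more of a non-digit, then zero or more of one of [h6] (captured as 'tag'); then a word character, then exactly 2 of a non-word character (captured).
`search` walks the string left to right and returns the first match it finds.
The match spans [3:11] → 'gaghpe@!'.
Captured: group 1 = 'p', group 2 = 'e@!'.

'gaghpe@!'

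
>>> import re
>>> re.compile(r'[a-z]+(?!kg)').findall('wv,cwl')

A negative assertion filters positions out without eating any characters.
`findall` yields the raw match text (2 of them) because the pattern has no groups.

['wv', 'cwl']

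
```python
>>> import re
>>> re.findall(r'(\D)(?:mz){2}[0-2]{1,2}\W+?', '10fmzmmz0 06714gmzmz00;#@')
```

The pattern matches a non-digit (captured); then the literal 'mz' repeated 2 times, then 1 to 2 of a character in [0-2]; then one or more of a non-word character (lazy).
Scanning left to right: at [15:23] match 'gmzmz00;', group 1 = 'g'.
Because there's exactly one group, `findall` drops the full match and keeps group 1 from the one hit.

['g']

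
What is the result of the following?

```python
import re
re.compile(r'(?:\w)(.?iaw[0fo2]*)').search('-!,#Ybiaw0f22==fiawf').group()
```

Pattern: a word character (non-capturing group); then optionally any character, then the literal 'iaw', then zero or more of one of [0fo2] (captured).
`re.search` tries every starting position until one works.
The match spans [4:13] → 'Ybiaw0f22'.
Captured: group 1 = 'biaw0f22'.

'Ybiaw0f22'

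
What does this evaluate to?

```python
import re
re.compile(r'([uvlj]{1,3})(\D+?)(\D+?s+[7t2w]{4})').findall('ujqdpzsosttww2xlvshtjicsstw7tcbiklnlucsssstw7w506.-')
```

[('uj', 'q', 'dpzsosttww'), ('lv', 's', 'htjicsstw7t'), ('l', 'n', 'lucsssstw7w')]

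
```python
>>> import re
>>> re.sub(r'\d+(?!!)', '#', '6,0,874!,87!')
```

'#,#,#4!,#7!'

The negative lookahead/lookbehind blocks any match where the forbidden context is present.
Matches: at [0:1] → '6'; at [2:3] → '0'; at [4:6] → '87'; at [9:10] → '8'.
Every occurrence is swapped for '#'.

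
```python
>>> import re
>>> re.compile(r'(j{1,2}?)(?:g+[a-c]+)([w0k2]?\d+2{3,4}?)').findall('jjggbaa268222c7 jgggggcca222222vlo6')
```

[('jj', '268222'), ('j', '222222')]

The pattern matches 1 to 2 of a literal 'j' (lazy) (captured); then one or more of a literal 'g', then one or more of a character in [a-c] (non-capturing group); then optionally one of [w0k2], then one or more of a digit, then 3 to 4 of a literal '2' (lazy) (captured).
Scanning left to right: at [0:13] match 'jjggbaa268222', groups = ('jj', '268222'); at [16:31] match 'jgggggcca222222', groups = ('j', '222222').
With 2 capturing groups, `findall` returns a 2-tuple per match.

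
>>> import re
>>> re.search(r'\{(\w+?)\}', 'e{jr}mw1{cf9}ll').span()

The match spans [1:5] → '{jr}'.

(1, 5)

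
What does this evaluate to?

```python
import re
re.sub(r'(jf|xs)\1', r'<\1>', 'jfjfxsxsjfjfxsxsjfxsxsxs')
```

'<jf><xs><jf><xs>jf<xs>xs'

A backreference is literal: `\1` must see the identical characters the first group matched.
Matches: at [0:4] → 'jfjf'; at [4:8] → 'xsxs'; at [8:12] → 'jfjf'; at [12:16] → 'xsxs'; at [18:22] → 'xsxs'.
`\1` in the replacement pulls in group 1's text for each match.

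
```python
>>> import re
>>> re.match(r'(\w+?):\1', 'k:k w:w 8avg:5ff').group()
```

With `match`, the pattern is implicitly anchored at the beginning.
The match spans [0:3] → 'k:k'.

'k:k'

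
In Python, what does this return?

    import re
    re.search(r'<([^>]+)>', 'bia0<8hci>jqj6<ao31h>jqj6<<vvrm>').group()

'<8hci>'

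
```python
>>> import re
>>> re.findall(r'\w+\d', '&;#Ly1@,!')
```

['Ly1']

Pattern: one or more of a word character; then a digit.
Scanning left to right: at [3:6] → 'Ly1'.
`findall` yields the raw match text (1 of them) because the pattern has no groups.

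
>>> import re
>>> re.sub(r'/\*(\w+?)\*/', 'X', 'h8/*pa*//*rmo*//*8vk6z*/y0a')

'h8XXXy0a'

Each match is replaced by 'X'.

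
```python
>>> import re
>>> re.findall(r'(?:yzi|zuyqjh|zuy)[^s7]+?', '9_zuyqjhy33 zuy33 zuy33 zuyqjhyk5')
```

['zuyqjhy', 'zuy3', 'zuy3', 'zuyqjhy']

`|` is ordered: at each position the engine commits to the first alternative that works.
Matches: at [2:9] → 'zuyqjhy'; at [12:16] → 'zuy3'; at [18:22] → 'zuy3'; at [24:31] → 'zuyqjhy'.
No capturing groups, so `findall` returns the 4 full match strings.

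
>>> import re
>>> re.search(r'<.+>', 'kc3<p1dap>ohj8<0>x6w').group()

`search` walks the string left to right and returns the first match it finds.
The match spans [3:17] → '<p1dap>ohj8<0>'.

'<p1dap>ohj8<0>'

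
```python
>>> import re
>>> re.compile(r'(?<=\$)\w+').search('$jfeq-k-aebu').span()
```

The positive lookaround only admits positions where the adjacent text matches; those characters stay outside the span.
The match spans [1:5] → 'jfeq'.

(1, 5)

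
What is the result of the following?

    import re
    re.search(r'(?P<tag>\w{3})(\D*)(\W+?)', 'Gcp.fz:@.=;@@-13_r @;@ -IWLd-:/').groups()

('Gcp', '.fz:@.=;@@', '-')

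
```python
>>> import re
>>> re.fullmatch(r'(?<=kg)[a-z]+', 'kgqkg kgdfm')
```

None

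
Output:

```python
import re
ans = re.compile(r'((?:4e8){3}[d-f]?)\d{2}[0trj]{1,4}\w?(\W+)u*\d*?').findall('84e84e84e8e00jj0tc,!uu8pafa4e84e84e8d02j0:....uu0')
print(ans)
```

`findall` packs the 2 group values into a tuple for every match.

[('4e84e84e8e', ',!'), ('4e84e84e8d', ':....')]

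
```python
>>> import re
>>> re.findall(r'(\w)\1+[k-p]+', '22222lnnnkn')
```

['2']

The backreference `\1` re-matches whatever the first group consumed, character for character.
Matches: at [0:11] match '22222lnnnkn', group 1 = '2'.
One capturing group, so `findall` returns just the captured substring from the one match — 1 in all.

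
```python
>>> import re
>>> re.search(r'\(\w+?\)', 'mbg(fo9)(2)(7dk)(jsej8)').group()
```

The match spans [3:8] → '(fo9)'.

'(fo9)'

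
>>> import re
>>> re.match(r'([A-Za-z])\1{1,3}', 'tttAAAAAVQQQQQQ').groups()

('t',)

`\1` is not a pattern — it's the concrete string captured by group 1, re-applied verbatim.
`re.match` only tries the pattern at the start of the string.
The match spans [0:3] → 'ttt'.
Captured: group 1 = 't'.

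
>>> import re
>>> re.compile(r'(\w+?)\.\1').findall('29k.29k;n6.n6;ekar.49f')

['29k', 'n6']

The backreference `\1` re-matches whatever the first group consumed, character for character.
Walking the string: at [0:7] match '29k.29k', group 1 = '29k'; at [8:13] match 'n6.n6', group 1 = 'n6'.
One capturing group, so `findall` returns just the captured substring from each match — 2 in all.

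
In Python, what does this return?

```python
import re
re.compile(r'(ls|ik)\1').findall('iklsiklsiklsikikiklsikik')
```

['ik', 'ik']

`\1` has to match the exact text group 1 already captured.
Scanning left to right: at [12:16] match 'ikik', group 1 = 'ik'; at [20:24] match 'ikik', group 1 = 'ik'.
`findall` collects group 1 from each match (2 total).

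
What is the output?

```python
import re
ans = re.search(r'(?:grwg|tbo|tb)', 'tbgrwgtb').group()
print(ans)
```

tb

`search` walks the string left to right and returns the first match it finds.
The match spans [0:2] → 'tb'.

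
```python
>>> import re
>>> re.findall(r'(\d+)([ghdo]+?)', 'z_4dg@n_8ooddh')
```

[('4', 'd'), ('8', 'o')]

This matches one or more of a digit (captured); then one or more of one of [ghdo] (lazy) (captured).
With the lazy modifier that quantifier settles for the fewest repetitions that let the rest of the pattern succeed (the atoms after it are unaffected and can still be greedy).
Matches: at [2:4] match '4d', groups = ('4', 'd'); at [8:10] match '8o', groups = ('8', 'o').
Multiple groups make `findall` return tuples — one 2-tuple for each match.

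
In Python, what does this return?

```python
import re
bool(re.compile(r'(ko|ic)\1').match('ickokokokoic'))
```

False

`match` is anchored at position 0; if the pattern doesn't fit there, it returns None.
Here the string doesn't start with a match, so the call returns None, and `bool(None)` is False.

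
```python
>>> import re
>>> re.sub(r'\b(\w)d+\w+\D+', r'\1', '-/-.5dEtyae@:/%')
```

This matches a word boundary (`\b`, zero-width); then a word character (captured); then one or more of a literal 'd'; then one or more of a word character, then one or more of a non-digit.
Matches: at [4:15] → '5dEtyae@:/%'.
Each match is replaced using the text its own group 1 captured.

'-/-.5'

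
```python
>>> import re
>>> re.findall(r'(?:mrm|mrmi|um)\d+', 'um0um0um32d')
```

['um0', 'um0', 'um32']

Walking the string: at [0:3] → 'um0'; at [3:6] → 'um0'; at [6:10] → 'um32'.
Since nothing is captured, `findall` lists the 3 matched substrings directly.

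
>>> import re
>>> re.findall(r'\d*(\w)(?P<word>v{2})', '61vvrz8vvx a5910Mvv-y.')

[('1', 'vv'), ('8', 'vv'), ('M', 'vv')]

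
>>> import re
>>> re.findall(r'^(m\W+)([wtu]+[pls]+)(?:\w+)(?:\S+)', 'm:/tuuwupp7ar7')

[('m:/', 'tuuwupp')]

The pattern matches anchored at the start of the string; then the literal 'm', then one or more of a non-word character (captured); then one or more of one of [wtu], then one or more of one of [pls] (captured); then one or more of a word character (non-capturing group); then one or more of a non-whitespace character (non-capturing group).
Scanning left to right: at [0:14] match 'm:/tuuwupp7ar7', groups = ('m:/', 'tuuwupp').
With 2 capturing groups, `findall` returns a 2-tuple per match.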